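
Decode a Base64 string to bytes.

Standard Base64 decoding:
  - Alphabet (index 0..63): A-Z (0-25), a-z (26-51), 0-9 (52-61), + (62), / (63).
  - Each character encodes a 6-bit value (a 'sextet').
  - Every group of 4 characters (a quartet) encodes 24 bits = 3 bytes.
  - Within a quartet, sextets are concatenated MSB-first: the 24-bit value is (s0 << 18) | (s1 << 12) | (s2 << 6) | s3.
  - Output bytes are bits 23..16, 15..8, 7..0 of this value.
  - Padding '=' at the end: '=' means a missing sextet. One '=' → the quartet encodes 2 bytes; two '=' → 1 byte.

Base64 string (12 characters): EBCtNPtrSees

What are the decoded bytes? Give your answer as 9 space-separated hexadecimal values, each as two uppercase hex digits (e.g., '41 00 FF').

After char 0 ('E'=4): chars_in_quartet=1 acc=0x4 bytes_emitted=0
After char 1 ('B'=1): chars_in_quartet=2 acc=0x101 bytes_emitted=0
After char 2 ('C'=2): chars_in_quartet=3 acc=0x4042 bytes_emitted=0
After char 3 ('t'=45): chars_in_quartet=4 acc=0x1010AD -> emit 10 10 AD, reset; bytes_emitted=3
After char 4 ('N'=13): chars_in_quartet=1 acc=0xD bytes_emitted=3
After char 5 ('P'=15): chars_in_quartet=2 acc=0x34F bytes_emitted=3
After char 6 ('t'=45): chars_in_quartet=3 acc=0xD3ED bytes_emitted=3
After char 7 ('r'=43): chars_in_quartet=4 acc=0x34FB6B -> emit 34 FB 6B, reset; bytes_emitted=6
After char 8 ('S'=18): chars_in_quartet=1 acc=0x12 bytes_emitted=6
After char 9 ('e'=30): chars_in_quartet=2 acc=0x49E bytes_emitted=6
After char 10 ('e'=30): chars_in_quartet=3 acc=0x1279E bytes_emitted=6
After char 11 ('s'=44): chars_in_quartet=4 acc=0x49E7AC -> emit 49 E7 AC, reset; bytes_emitted=9

Answer: 10 10 AD 34 FB 6B 49 E7 AC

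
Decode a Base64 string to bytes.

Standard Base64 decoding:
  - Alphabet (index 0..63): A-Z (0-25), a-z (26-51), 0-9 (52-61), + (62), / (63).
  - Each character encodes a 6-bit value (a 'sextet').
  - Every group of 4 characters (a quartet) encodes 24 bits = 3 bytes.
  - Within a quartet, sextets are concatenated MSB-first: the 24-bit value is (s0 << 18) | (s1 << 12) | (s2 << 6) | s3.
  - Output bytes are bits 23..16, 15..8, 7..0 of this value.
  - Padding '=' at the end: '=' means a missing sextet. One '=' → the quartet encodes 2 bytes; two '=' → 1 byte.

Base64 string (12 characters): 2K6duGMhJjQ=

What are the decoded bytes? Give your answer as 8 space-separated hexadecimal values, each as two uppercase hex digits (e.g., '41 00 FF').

After char 0 ('2'=54): chars_in_quartet=1 acc=0x36 bytes_emitted=0
After char 1 ('K'=10): chars_in_quartet=2 acc=0xD8A bytes_emitted=0
After char 2 ('6'=58): chars_in_quartet=3 acc=0x362BA bytes_emitted=0
After char 3 ('d'=29): chars_in_quartet=4 acc=0xD8AE9D -> emit D8 AE 9D, reset; bytes_emitted=3
After char 4 ('u'=46): chars_in_quartet=1 acc=0x2E bytes_emitted=3
After char 5 ('G'=6): chars_in_quartet=2 acc=0xB86 bytes_emitted=3
After char 6 ('M'=12): chars_in_quartet=3 acc=0x2E18C bytes_emitted=3
After char 7 ('h'=33): chars_in_quartet=4 acc=0xB86321 -> emit B8 63 21, reset; bytes_emitted=6
After char 8 ('J'=9): chars_in_quartet=1 acc=0x9 bytes_emitted=6
After char 9 ('j'=35): chars_in_quartet=2 acc=0x263 bytes_emitted=6
After char 10 ('Q'=16): chars_in_quartet=3 acc=0x98D0 bytes_emitted=6
Padding '=': partial quartet acc=0x98D0 -> emit 26 34; bytes_emitted=8

Answer: D8 AE 9D B8 63 21 26 34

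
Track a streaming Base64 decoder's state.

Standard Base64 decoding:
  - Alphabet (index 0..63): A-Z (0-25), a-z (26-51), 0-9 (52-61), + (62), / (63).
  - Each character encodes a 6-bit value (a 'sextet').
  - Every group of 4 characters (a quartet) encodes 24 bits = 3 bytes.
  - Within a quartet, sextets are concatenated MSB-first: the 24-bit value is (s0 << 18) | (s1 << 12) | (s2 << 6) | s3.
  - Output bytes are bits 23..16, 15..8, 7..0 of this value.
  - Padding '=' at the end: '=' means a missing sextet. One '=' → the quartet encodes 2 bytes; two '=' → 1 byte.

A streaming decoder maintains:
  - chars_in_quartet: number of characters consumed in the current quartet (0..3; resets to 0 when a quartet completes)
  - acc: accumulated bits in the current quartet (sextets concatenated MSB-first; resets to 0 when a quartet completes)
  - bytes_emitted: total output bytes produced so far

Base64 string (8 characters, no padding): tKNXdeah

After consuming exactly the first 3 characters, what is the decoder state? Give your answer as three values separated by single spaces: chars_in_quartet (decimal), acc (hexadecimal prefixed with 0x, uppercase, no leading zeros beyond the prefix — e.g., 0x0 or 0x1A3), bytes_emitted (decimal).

Answer: 3 0x2D28D 0

Derivation:
After char 0 ('t'=45): chars_in_quartet=1 acc=0x2D bytes_emitted=0
After char 1 ('K'=10): chars_in_quartet=2 acc=0xB4A bytes_emitted=0
After char 2 ('N'=13): chars_in_quartet=3 acc=0x2D28D bytes_emitted=0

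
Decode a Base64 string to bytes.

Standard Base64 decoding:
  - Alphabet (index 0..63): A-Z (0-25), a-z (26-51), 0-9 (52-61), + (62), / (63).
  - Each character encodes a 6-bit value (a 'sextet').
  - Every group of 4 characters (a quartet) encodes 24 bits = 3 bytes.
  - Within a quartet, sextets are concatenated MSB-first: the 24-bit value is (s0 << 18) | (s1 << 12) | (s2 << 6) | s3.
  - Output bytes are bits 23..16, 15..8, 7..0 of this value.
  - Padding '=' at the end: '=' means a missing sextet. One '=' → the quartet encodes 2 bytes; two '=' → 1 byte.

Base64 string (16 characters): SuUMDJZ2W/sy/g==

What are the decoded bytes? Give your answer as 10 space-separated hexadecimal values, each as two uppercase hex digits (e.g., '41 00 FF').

After char 0 ('S'=18): chars_in_quartet=1 acc=0x12 bytes_emitted=0
After char 1 ('u'=46): chars_in_quartet=2 acc=0x4AE bytes_emitted=0
After char 2 ('U'=20): chars_in_quartet=3 acc=0x12B94 bytes_emitted=0
After char 3 ('M'=12): chars_in_quartet=4 acc=0x4AE50C -> emit 4A E5 0C, reset; bytes_emitted=3
After char 4 ('D'=3): chars_in_quartet=1 acc=0x3 bytes_emitted=3
After char 5 ('J'=9): chars_in_quartet=2 acc=0xC9 bytes_emitted=3
After char 6 ('Z'=25): chars_in_quartet=3 acc=0x3259 bytes_emitted=3
After char 7 ('2'=54): chars_in_quartet=4 acc=0xC9676 -> emit 0C 96 76, reset; bytes_emitted=6
After char 8 ('W'=22): chars_in_quartet=1 acc=0x16 bytes_emitted=6
After char 9 ('/'=63): chars_in_quartet=2 acc=0x5BF bytes_emitted=6
After char 10 ('s'=44): chars_in_quartet=3 acc=0x16FEC bytes_emitted=6
After char 11 ('y'=50): chars_in_quartet=4 acc=0x5BFB32 -> emit 5B FB 32, reset; bytes_emitted=9
After char 12 ('/'=63): chars_in_quartet=1 acc=0x3F bytes_emitted=9
After char 13 ('g'=32): chars_in_quartet=2 acc=0xFE0 bytes_emitted=9
Padding '==': partial quartet acc=0xFE0 -> emit FE; bytes_emitted=10

Answer: 4A E5 0C 0C 96 76 5B FB 32 FE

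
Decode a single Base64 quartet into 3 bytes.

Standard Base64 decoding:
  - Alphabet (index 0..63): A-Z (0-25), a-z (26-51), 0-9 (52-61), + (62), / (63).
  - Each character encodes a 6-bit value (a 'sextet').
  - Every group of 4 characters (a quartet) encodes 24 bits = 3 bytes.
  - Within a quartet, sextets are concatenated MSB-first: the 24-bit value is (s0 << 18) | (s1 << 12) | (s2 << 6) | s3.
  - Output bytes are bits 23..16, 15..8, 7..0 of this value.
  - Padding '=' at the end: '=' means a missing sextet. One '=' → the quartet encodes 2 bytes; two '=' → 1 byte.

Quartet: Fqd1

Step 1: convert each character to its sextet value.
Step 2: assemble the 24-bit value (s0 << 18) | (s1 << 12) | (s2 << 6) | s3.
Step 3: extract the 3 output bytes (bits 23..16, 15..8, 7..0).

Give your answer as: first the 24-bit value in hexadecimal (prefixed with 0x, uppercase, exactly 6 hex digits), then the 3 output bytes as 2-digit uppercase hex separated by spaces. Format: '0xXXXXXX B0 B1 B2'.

Sextets: F=5, q=42, d=29, 1=53
24-bit: (5<<18) | (42<<12) | (29<<6) | 53
      = 0x140000 | 0x02A000 | 0x000740 | 0x000035
      = 0x16A775
Bytes: (v>>16)&0xFF=16, (v>>8)&0xFF=A7, v&0xFF=75

Answer: 0x16A775 16 A7 75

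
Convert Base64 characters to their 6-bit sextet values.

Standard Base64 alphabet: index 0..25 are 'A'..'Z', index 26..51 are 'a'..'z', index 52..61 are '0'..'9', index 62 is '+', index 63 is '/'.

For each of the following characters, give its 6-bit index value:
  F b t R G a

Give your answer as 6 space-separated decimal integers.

Answer: 5 27 45 17 6 26

Derivation:
'F': A..Z range, ord('F') − ord('A') = 5
'b': a..z range, 26 + ord('b') − ord('a') = 27
't': a..z range, 26 + ord('t') − ord('a') = 45
'R': A..Z range, ord('R') − ord('A') = 17
'G': A..Z range, ord('G') − ord('A') = 6
'a': a..z range, 26 + ord('a') − ord('a') = 26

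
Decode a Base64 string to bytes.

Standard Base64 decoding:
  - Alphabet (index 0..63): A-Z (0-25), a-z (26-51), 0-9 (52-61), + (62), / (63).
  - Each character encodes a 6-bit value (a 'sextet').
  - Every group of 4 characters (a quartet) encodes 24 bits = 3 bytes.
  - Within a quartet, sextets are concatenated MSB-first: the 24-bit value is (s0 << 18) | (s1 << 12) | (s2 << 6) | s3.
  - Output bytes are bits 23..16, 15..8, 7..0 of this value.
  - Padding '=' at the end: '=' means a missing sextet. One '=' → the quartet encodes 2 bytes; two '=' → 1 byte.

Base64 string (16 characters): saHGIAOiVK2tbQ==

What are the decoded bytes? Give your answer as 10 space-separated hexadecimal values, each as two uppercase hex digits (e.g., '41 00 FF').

Answer: B1 A1 C6 20 03 A2 54 AD AD 6D

Derivation:
After char 0 ('s'=44): chars_in_quartet=1 acc=0x2C bytes_emitted=0
After char 1 ('a'=26): chars_in_quartet=2 acc=0xB1A bytes_emitted=0
After char 2 ('H'=7): chars_in_quartet=3 acc=0x2C687 bytes_emitted=0
After char 3 ('G'=6): chars_in_quartet=4 acc=0xB1A1C6 -> emit B1 A1 C6, reset; bytes_emitted=3
After char 4 ('I'=8): chars_in_quartet=1 acc=0x8 bytes_emitted=3
After char 5 ('A'=0): chars_in_quartet=2 acc=0x200 bytes_emitted=3
After char 6 ('O'=14): chars_in_quartet=3 acc=0x800E bytes_emitted=3
After char 7 ('i'=34): chars_in_quartet=4 acc=0x2003A2 -> emit 20 03 A2, reset; bytes_emitted=6
After char 8 ('V'=21): chars_in_quartet=1 acc=0x15 bytes_emitted=6
After char 9 ('K'=10): chars_in_quartet=2 acc=0x54A bytes_emitted=6
After char 10 ('2'=54): chars_in_quartet=3 acc=0x152B6 bytes_emitted=6
After char 11 ('t'=45): chars_in_quartet=4 acc=0x54ADAD -> emit 54 AD AD, reset; bytes_emitted=9
After char 12 ('b'=27): chars_in_quartet=1 acc=0x1B bytes_emitted=9
After char 13 ('Q'=16): chars_in_quartet=2 acc=0x6D0 bytes_emitted=9
Padding '==': partial quartet acc=0x6D0 -> emit 6D; bytes_emitted=10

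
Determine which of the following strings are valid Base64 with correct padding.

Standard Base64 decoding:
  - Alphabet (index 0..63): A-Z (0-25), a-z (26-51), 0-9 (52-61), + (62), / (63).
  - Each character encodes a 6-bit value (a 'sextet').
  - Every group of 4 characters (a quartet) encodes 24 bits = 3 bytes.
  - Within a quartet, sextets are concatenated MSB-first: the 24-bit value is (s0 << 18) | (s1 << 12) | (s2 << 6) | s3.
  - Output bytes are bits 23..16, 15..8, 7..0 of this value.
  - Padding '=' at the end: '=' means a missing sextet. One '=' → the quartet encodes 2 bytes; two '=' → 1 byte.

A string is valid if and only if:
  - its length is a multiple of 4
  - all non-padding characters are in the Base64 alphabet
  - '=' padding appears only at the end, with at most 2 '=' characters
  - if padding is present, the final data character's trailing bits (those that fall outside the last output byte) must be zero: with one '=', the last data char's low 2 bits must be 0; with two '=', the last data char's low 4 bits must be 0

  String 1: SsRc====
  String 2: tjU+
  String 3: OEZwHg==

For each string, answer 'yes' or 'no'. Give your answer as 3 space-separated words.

Answer: no yes yes

Derivation:
String 1: 'SsRc====' → invalid (4 pad chars (max 2))
String 2: 'tjU+' → valid
String 3: 'OEZwHg==' → valid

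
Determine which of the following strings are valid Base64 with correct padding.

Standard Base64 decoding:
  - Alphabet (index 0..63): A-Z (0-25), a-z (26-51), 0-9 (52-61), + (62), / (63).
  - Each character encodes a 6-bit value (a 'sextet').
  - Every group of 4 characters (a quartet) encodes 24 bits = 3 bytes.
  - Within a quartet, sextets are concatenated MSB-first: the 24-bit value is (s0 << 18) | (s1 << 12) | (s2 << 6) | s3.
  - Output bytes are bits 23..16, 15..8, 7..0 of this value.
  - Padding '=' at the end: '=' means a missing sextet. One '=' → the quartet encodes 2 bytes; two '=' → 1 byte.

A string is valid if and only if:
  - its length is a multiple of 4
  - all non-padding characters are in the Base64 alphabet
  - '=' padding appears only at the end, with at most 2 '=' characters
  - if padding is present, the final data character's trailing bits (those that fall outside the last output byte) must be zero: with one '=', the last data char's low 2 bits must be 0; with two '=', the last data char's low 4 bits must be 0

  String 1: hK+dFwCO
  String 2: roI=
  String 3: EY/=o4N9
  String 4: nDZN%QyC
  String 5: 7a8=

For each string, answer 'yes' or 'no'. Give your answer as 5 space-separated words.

String 1: 'hK+dFwCO' → valid
String 2: 'roI=' → valid
String 3: 'EY/=o4N9' → invalid (bad char(s): ['=']; '=' in middle)
String 4: 'nDZN%QyC' → invalid (bad char(s): ['%'])
String 5: '7a8=' → valid

Answer: yes yes no no yes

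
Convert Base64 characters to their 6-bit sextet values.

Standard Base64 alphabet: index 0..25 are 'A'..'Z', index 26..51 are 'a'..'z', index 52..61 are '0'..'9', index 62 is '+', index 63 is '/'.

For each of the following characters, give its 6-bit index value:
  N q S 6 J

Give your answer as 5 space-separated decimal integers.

'N': A..Z range, ord('N') − ord('A') = 13
'q': a..z range, 26 + ord('q') − ord('a') = 42
'S': A..Z range, ord('S') − ord('A') = 18
'6': 0..9 range, 52 + ord('6') − ord('0') = 58
'J': A..Z range, ord('J') − ord('A') = 9

Answer: 13 42 18 58 9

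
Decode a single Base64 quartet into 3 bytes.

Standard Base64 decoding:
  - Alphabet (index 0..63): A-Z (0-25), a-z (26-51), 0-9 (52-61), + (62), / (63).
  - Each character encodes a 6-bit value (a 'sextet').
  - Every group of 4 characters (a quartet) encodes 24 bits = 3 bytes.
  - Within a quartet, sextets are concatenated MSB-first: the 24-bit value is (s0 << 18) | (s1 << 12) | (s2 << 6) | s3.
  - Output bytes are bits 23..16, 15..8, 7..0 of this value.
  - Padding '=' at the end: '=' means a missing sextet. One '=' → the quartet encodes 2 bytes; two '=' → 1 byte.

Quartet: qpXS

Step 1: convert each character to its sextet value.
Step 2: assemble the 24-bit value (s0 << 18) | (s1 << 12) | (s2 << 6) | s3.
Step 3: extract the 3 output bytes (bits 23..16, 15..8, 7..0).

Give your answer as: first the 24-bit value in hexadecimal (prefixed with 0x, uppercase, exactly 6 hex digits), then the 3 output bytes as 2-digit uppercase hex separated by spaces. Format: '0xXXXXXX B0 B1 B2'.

Sextets: q=42, p=41, X=23, S=18
24-bit: (42<<18) | (41<<12) | (23<<6) | 18
      = 0xA80000 | 0x029000 | 0x0005C0 | 0x000012
      = 0xAA95D2
Bytes: (v>>16)&0xFF=AA, (v>>8)&0xFF=95, v&0xFF=D2

Answer: 0xAA95D2 AA 95 D2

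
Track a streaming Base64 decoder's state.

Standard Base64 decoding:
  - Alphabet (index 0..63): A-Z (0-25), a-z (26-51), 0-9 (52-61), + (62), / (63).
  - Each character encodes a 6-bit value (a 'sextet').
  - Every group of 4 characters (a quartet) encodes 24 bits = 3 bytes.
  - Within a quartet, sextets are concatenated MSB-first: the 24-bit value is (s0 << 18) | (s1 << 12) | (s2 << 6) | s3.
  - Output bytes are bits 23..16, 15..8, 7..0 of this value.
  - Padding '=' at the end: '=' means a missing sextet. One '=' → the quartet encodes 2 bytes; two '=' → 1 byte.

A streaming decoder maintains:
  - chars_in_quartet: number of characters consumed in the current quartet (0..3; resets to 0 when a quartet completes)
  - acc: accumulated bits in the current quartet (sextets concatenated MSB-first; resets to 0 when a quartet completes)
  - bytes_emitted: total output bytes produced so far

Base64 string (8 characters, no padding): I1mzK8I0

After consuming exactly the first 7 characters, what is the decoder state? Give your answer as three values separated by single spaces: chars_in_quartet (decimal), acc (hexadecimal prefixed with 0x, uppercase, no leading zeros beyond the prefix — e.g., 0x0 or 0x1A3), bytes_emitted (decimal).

Answer: 3 0xAF08 3

Derivation:
After char 0 ('I'=8): chars_in_quartet=1 acc=0x8 bytes_emitted=0
After char 1 ('1'=53): chars_in_quartet=2 acc=0x235 bytes_emitted=0
After char 2 ('m'=38): chars_in_quartet=3 acc=0x8D66 bytes_emitted=0
After char 3 ('z'=51): chars_in_quartet=4 acc=0x2359B3 -> emit 23 59 B3, reset; bytes_emitted=3
After char 4 ('K'=10): chars_in_quartet=1 acc=0xA bytes_emitted=3
After char 5 ('8'=60): chars_in_quartet=2 acc=0x2BC bytes_emitted=3
After char 6 ('I'=8): chars_in_quartet=3 acc=0xAF08 bytes_emitted=3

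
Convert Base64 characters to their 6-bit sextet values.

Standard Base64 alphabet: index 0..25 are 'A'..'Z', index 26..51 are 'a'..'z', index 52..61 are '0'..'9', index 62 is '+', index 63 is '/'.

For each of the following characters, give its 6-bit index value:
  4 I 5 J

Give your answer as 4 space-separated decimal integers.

Answer: 56 8 57 9

Derivation:
'4': 0..9 range, 52 + ord('4') − ord('0') = 56
'I': A..Z range, ord('I') − ord('A') = 8
'5': 0..9 range, 52 + ord('5') − ord('0') = 57
'J': A..Z range, ord('J') − ord('A') = 9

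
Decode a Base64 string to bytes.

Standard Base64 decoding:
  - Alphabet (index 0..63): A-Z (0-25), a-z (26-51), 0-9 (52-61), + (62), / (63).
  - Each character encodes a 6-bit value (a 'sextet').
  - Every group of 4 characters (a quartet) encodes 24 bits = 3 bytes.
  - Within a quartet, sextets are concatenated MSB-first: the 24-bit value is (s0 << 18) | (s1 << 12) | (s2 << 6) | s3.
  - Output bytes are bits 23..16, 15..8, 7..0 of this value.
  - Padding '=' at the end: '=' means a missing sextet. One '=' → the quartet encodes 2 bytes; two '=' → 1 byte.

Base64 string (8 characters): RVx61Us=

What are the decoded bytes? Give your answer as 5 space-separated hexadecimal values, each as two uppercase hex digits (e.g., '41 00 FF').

Answer: 45 5C 7A D5 4B

Derivation:
After char 0 ('R'=17): chars_in_quartet=1 acc=0x11 bytes_emitted=0
After char 1 ('V'=21): chars_in_quartet=2 acc=0x455 bytes_emitted=0
After char 2 ('x'=49): chars_in_quartet=3 acc=0x11571 bytes_emitted=0
After char 3 ('6'=58): chars_in_quartet=4 acc=0x455C7A -> emit 45 5C 7A, reset; bytes_emitted=3
After char 4 ('1'=53): chars_in_quartet=1 acc=0x35 bytes_emitted=3
After char 5 ('U'=20): chars_in_quartet=2 acc=0xD54 bytes_emitted=3
After char 6 ('s'=44): chars_in_quartet=3 acc=0x3552C bytes_emitted=3
Padding '=': partial quartet acc=0x3552C -> emit D5 4B; bytes_emitted=5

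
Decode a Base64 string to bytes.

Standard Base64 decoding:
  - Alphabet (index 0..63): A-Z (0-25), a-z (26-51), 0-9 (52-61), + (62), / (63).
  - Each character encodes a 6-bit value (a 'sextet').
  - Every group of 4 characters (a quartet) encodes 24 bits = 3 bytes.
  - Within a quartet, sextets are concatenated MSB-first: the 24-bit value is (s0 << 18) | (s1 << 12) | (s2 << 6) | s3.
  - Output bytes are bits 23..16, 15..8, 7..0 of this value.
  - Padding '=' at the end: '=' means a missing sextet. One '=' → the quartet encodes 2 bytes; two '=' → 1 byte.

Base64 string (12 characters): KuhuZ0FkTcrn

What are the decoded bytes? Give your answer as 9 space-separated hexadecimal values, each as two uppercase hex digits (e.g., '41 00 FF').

After char 0 ('K'=10): chars_in_quartet=1 acc=0xA bytes_emitted=0
After char 1 ('u'=46): chars_in_quartet=2 acc=0x2AE bytes_emitted=0
After char 2 ('h'=33): chars_in_quartet=3 acc=0xABA1 bytes_emitted=0
After char 3 ('u'=46): chars_in_quartet=4 acc=0x2AE86E -> emit 2A E8 6E, reset; bytes_emitted=3
After char 4 ('Z'=25): chars_in_quartet=1 acc=0x19 bytes_emitted=3
After char 5 ('0'=52): chars_in_quartet=2 acc=0x674 bytes_emitted=3
After char 6 ('F'=5): chars_in_quartet=3 acc=0x19D05 bytes_emitted=3
After char 7 ('k'=36): chars_in_quartet=4 acc=0x674164 -> emit 67 41 64, reset; bytes_emitted=6
After char 8 ('T'=19): chars_in_quartet=1 acc=0x13 bytes_emitted=6
After char 9 ('c'=28): chars_in_quartet=2 acc=0x4DC bytes_emitted=6
After char 10 ('r'=43): chars_in_quartet=3 acc=0x1372B bytes_emitted=6
After char 11 ('n'=39): chars_in_quartet=4 acc=0x4DCAE7 -> emit 4D CA E7, reset; bytes_emitted=9

Answer: 2A E8 6E 67 41 64 4D CA E7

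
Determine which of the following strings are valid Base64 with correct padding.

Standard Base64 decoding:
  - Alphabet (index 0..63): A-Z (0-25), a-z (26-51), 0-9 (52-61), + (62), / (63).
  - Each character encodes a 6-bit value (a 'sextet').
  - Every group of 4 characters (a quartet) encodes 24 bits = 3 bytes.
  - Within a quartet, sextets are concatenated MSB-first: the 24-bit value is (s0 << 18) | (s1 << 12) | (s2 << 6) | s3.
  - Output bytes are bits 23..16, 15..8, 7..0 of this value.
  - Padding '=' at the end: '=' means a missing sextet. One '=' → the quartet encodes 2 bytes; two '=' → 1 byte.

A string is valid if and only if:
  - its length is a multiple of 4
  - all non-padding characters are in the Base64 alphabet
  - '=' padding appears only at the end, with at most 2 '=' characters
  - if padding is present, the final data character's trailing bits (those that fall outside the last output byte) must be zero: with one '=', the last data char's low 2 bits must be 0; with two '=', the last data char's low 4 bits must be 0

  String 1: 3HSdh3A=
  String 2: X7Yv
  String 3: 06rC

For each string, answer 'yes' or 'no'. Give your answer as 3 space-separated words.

String 1: '3HSdh3A=' → valid
String 2: 'X7Yv' → valid
String 3: '06rC' → valid

Answer: yes yes yes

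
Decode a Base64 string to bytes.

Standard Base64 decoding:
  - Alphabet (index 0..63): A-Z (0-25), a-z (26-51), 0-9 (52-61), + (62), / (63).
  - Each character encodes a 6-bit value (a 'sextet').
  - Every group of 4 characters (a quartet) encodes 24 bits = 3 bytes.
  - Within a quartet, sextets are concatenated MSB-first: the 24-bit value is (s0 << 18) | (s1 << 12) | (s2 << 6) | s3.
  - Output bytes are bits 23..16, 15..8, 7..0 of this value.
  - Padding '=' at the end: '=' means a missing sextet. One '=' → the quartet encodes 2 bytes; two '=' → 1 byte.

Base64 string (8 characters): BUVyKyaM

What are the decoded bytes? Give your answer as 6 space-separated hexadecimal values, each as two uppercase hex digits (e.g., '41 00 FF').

Answer: 05 45 72 2B 26 8C

Derivation:
After char 0 ('B'=1): chars_in_quartet=1 acc=0x1 bytes_emitted=0
After char 1 ('U'=20): chars_in_quartet=2 acc=0x54 bytes_emitted=0
After char 2 ('V'=21): chars_in_quartet=3 acc=0x1515 bytes_emitted=0
After char 3 ('y'=50): chars_in_quartet=4 acc=0x54572 -> emit 05 45 72, reset; bytes_emitted=3
After char 4 ('K'=10): chars_in_quartet=1 acc=0xA bytes_emitted=3
After char 5 ('y'=50): chars_in_quartet=2 acc=0x2B2 bytes_emitted=3
After char 6 ('a'=26): chars_in_quartet=3 acc=0xAC9A bytes_emitted=3
After char 7 ('M'=12): chars_in_quartet=4 acc=0x2B268C -> emit 2B 26 8C, reset; bytes_emitted=6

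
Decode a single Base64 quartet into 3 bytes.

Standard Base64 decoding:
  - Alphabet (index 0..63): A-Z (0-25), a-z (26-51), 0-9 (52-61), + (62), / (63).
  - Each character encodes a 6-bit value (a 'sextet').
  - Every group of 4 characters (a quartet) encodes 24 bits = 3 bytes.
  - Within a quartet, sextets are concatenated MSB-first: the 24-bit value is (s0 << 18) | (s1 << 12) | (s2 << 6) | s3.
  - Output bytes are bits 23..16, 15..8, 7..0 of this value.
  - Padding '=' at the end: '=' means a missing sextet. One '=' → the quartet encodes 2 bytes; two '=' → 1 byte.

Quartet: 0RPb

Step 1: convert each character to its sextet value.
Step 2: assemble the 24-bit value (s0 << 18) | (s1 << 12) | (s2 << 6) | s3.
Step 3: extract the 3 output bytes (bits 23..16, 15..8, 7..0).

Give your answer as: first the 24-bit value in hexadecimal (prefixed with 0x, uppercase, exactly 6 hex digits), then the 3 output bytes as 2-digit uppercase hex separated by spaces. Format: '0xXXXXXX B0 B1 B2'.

Sextets: 0=52, R=17, P=15, b=27
24-bit: (52<<18) | (17<<12) | (15<<6) | 27
      = 0xD00000 | 0x011000 | 0x0003C0 | 0x00001B
      = 0xD113DB
Bytes: (v>>16)&0xFF=D1, (v>>8)&0xFF=13, v&0xFF=DB

Answer: 0xD113DB D1 13 DB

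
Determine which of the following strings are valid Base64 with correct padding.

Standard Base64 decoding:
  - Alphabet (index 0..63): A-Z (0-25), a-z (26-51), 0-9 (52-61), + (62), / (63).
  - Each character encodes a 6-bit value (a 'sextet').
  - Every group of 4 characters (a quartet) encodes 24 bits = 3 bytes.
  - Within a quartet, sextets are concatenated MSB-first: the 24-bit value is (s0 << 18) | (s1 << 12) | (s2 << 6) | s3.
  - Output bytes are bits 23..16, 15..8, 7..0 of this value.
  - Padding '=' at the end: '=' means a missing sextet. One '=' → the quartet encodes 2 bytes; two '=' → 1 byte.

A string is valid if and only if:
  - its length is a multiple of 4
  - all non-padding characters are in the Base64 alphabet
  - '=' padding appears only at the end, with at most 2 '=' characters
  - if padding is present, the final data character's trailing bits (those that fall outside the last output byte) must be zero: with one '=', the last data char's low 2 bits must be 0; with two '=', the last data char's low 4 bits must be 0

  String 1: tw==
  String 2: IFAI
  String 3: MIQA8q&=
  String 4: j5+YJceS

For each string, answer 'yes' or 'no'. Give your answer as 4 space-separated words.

Answer: yes yes no yes

Derivation:
String 1: 'tw==' → valid
String 2: 'IFAI' → valid
String 3: 'MIQA8q&=' → invalid (bad char(s): ['&'])
String 4: 'j5+YJceS' → valid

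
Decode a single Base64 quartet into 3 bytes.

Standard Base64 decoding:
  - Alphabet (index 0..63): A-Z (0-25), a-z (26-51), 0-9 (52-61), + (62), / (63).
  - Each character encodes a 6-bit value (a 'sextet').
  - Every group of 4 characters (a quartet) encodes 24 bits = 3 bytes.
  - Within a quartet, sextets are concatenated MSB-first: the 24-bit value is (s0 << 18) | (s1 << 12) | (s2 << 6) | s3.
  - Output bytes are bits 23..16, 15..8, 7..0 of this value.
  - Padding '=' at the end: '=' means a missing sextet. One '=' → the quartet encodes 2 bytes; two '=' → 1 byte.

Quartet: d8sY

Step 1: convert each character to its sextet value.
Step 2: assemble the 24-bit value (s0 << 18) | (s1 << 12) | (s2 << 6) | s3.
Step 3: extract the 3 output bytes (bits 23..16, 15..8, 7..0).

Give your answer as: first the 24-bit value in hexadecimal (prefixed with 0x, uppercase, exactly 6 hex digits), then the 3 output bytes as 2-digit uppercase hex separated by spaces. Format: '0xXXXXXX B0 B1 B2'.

Answer: 0x77CB18 77 CB 18

Derivation:
Sextets: d=29, 8=60, s=44, Y=24
24-bit: (29<<18) | (60<<12) | (44<<6) | 24
      = 0x740000 | 0x03C000 | 0x000B00 | 0x000018
      = 0x77CB18
Bytes: (v>>16)&0xFF=77, (v>>8)&0xFF=CB, v&0xFF=18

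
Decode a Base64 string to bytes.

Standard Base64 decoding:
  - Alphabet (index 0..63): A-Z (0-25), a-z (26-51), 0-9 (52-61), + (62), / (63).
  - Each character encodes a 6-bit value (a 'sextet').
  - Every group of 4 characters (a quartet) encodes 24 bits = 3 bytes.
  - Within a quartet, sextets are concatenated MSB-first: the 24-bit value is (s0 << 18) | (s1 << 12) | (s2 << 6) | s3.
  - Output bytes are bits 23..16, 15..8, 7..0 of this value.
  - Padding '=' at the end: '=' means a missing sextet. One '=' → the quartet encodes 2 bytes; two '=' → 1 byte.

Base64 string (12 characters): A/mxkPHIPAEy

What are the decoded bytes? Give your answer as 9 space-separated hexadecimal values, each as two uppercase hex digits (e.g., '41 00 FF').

After char 0 ('A'=0): chars_in_quartet=1 acc=0x0 bytes_emitted=0
After char 1 ('/'=63): chars_in_quartet=2 acc=0x3F bytes_emitted=0
After char 2 ('m'=38): chars_in_quartet=3 acc=0xFE6 bytes_emitted=0
After char 3 ('x'=49): chars_in_quartet=4 acc=0x3F9B1 -> emit 03 F9 B1, reset; bytes_emitted=3
After char 4 ('k'=36): chars_in_quartet=1 acc=0x24 bytes_emitted=3
After char 5 ('P'=15): chars_in_quartet=2 acc=0x90F bytes_emitted=3
After char 6 ('H'=7): chars_in_quartet=3 acc=0x243C7 bytes_emitted=3
After char 7 ('I'=8): chars_in_quartet=4 acc=0x90F1C8 -> emit 90 F1 C8, reset; bytes_emitted=6
After char 8 ('P'=15): chars_in_quartet=1 acc=0xF bytes_emitted=6
After char 9 ('A'=0): chars_in_quartet=2 acc=0x3C0 bytes_emitted=6
After char 10 ('E'=4): chars_in_quartet=3 acc=0xF004 bytes_emitted=6
After char 11 ('y'=50): chars_in_quartet=4 acc=0x3C0132 -> emit 3C 01 32, reset; bytes_emitted=9

Answer: 03 F9 B1 90 F1 C8 3C 01 32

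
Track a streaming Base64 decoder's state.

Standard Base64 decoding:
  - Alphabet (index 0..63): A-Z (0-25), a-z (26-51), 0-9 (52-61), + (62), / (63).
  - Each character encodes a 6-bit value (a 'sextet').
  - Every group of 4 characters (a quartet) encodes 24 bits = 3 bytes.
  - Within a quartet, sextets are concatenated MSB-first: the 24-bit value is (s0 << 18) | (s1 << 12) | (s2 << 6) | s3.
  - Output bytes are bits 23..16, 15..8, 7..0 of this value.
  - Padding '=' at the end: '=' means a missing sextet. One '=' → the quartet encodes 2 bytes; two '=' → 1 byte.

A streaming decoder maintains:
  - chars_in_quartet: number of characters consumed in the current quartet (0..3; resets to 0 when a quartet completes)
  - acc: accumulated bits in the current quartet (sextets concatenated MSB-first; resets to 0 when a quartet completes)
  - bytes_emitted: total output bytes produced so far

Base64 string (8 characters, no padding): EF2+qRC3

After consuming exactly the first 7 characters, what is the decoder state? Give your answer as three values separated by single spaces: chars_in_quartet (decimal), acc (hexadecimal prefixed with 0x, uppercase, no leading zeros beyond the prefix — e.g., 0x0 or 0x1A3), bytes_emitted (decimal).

Answer: 3 0x2A442 3

Derivation:
After char 0 ('E'=4): chars_in_quartet=1 acc=0x4 bytes_emitted=0
After char 1 ('F'=5): chars_in_quartet=2 acc=0x105 bytes_emitted=0
After char 2 ('2'=54): chars_in_quartet=3 acc=0x4176 bytes_emitted=0
After char 3 ('+'=62): chars_in_quartet=4 acc=0x105DBE -> emit 10 5D BE, reset; bytes_emitted=3
After char 4 ('q'=42): chars_in_quartet=1 acc=0x2A bytes_emitted=3
After char 5 ('R'=17): chars_in_quartet=2 acc=0xA91 bytes_emitted=3
After char 6 ('C'=2): chars_in_quartet=3 acc=0x2A442 bytes_emitted=3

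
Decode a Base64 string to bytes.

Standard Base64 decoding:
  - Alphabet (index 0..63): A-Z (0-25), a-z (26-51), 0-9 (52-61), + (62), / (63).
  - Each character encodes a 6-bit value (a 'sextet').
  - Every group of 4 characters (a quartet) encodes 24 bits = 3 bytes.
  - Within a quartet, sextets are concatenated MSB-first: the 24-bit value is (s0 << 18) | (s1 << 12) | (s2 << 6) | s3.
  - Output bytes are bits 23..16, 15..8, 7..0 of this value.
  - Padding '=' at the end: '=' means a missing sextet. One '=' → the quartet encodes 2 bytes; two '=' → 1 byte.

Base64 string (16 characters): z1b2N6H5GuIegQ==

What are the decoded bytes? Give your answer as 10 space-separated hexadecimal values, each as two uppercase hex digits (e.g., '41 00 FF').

Answer: CF 56 F6 37 A1 F9 1A E2 1E 81

Derivation:
After char 0 ('z'=51): chars_in_quartet=1 acc=0x33 bytes_emitted=0
After char 1 ('1'=53): chars_in_quartet=2 acc=0xCF5 bytes_emitted=0
After char 2 ('b'=27): chars_in_quartet=3 acc=0x33D5B bytes_emitted=0
After char 3 ('2'=54): chars_in_quartet=4 acc=0xCF56F6 -> emit CF 56 F6, reset; bytes_emitted=3
After char 4 ('N'=13): chars_in_quartet=1 acc=0xD bytes_emitted=3
After char 5 ('6'=58): chars_in_quartet=2 acc=0x37A bytes_emitted=3
After char 6 ('H'=7): chars_in_quartet=3 acc=0xDE87 bytes_emitted=3
After char 7 ('5'=57): chars_in_quartet=4 acc=0x37A1F9 -> emit 37 A1 F9, reset; bytes_emitted=6
After char 8 ('G'=6): chars_in_quartet=1 acc=0x6 bytes_emitted=6
After char 9 ('u'=46): chars_in_quartet=2 acc=0x1AE bytes_emitted=6
After char 10 ('I'=8): chars_in_quartet=3 acc=0x6B88 bytes_emitted=6
After char 11 ('e'=30): chars_in_quartet=4 acc=0x1AE21E -> emit 1A E2 1E, reset; bytes_emitted=9
After char 12 ('g'=32): chars_in_quartet=1 acc=0x20 bytes_emitted=9
After char 13 ('Q'=16): chars_in_quartet=2 acc=0x810 bytes_emitted=9
Padding '==': partial quartet acc=0x810 -> emit 81; bytes_emitted=10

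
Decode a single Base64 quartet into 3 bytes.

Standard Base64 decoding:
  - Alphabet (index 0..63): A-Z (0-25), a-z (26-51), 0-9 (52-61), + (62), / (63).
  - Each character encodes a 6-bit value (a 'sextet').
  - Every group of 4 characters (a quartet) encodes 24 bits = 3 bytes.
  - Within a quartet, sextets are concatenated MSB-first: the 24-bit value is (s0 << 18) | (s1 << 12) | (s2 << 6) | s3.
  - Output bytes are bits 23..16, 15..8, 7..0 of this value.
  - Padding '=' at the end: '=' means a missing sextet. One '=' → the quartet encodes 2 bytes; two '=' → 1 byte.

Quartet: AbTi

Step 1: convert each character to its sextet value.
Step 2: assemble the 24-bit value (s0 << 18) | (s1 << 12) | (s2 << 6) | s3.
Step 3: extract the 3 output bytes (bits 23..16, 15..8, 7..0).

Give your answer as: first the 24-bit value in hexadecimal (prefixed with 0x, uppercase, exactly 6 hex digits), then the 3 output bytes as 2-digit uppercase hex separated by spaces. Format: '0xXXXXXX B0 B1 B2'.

Answer: 0x01B4E2 01 B4 E2

Derivation:
Sextets: A=0, b=27, T=19, i=34
24-bit: (0<<18) | (27<<12) | (19<<6) | 34
      = 0x000000 | 0x01B000 | 0x0004C0 | 0x000022
      = 0x01B4E2
Bytes: (v>>16)&0xFF=01, (v>>8)&0xFF=B4, v&0xFF=E2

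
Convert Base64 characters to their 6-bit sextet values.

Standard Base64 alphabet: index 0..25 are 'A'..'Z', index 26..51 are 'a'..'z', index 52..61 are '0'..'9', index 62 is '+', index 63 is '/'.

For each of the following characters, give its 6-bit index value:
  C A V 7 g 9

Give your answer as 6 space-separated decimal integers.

'C': A..Z range, ord('C') − ord('A') = 2
'A': A..Z range, ord('A') − ord('A') = 0
'V': A..Z range, ord('V') − ord('A') = 21
'7': 0..9 range, 52 + ord('7') − ord('0') = 59
'g': a..z range, 26 + ord('g') − ord('a') = 32
'9': 0..9 range, 52 + ord('9') − ord('0') = 61

Answer: 2 0 21 59 32 61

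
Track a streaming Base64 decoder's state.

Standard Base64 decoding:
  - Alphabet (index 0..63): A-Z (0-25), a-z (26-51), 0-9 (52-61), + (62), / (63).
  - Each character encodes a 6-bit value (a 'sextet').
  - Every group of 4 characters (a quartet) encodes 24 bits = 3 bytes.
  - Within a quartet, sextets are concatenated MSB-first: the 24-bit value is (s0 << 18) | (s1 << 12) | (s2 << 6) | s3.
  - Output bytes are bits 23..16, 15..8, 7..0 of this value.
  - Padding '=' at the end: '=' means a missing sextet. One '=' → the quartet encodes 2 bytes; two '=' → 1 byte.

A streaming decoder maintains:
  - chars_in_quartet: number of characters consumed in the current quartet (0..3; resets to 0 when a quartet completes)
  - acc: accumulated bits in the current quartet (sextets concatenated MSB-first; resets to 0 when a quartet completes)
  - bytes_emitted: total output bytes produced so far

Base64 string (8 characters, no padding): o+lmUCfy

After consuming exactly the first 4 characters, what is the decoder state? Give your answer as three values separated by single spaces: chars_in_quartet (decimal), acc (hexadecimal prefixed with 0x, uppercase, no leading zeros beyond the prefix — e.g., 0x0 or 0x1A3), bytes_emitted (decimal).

After char 0 ('o'=40): chars_in_quartet=1 acc=0x28 bytes_emitted=0
After char 1 ('+'=62): chars_in_quartet=2 acc=0xA3E bytes_emitted=0
After char 2 ('l'=37): chars_in_quartet=3 acc=0x28FA5 bytes_emitted=0
After char 3 ('m'=38): chars_in_quartet=4 acc=0xA3E966 -> emit A3 E9 66, reset; bytes_emitted=3

Answer: 0 0x0 3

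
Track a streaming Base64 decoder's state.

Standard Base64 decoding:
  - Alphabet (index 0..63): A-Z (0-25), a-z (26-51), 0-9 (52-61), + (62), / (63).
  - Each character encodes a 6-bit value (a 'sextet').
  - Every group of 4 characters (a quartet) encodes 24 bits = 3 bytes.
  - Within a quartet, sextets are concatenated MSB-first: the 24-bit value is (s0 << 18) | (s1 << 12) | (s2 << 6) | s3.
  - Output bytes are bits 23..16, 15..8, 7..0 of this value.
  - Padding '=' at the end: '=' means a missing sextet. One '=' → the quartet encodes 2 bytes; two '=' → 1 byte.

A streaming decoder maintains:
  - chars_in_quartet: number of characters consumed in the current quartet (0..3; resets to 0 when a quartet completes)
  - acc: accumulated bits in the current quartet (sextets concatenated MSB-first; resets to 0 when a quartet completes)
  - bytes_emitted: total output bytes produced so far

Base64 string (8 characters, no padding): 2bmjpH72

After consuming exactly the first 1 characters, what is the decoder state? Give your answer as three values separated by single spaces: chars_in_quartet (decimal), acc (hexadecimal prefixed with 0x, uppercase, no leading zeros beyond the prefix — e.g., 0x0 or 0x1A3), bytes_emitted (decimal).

Answer: 1 0x36 0

Derivation:
After char 0 ('2'=54): chars_in_quartet=1 acc=0x36 bytes_emitted=0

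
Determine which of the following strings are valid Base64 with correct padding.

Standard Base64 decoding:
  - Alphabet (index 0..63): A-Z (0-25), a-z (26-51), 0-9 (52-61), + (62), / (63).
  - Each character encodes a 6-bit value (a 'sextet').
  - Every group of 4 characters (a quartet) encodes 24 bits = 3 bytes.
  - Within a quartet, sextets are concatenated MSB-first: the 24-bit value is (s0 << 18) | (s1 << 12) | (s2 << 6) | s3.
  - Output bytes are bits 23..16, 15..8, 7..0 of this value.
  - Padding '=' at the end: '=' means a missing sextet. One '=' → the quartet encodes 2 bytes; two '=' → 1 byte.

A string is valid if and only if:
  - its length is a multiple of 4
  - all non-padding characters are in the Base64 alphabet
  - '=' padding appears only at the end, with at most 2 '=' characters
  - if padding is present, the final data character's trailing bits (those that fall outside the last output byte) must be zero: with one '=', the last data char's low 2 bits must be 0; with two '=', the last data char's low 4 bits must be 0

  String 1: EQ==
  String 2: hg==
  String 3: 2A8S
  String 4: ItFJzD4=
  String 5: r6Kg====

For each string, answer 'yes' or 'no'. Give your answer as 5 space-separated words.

Answer: yes yes yes yes no

Derivation:
String 1: 'EQ==' → valid
String 2: 'hg==' → valid
String 3: '2A8S' → valid
String 4: 'ItFJzD4=' → valid
String 5: 'r6Kg====' → invalid (4 pad chars (max 2))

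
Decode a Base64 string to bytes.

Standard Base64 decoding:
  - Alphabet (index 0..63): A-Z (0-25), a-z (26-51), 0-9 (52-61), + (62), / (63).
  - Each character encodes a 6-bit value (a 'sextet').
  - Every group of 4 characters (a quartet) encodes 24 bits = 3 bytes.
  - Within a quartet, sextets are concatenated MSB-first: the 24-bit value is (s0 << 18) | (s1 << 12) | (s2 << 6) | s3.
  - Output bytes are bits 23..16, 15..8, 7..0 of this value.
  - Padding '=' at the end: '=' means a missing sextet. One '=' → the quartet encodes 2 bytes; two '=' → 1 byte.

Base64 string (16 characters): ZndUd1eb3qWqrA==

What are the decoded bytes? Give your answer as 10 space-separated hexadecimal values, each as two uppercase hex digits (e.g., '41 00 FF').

Answer: 66 77 54 77 57 9B DE A5 AA AC

Derivation:
After char 0 ('Z'=25): chars_in_quartet=1 acc=0x19 bytes_emitted=0
After char 1 ('n'=39): chars_in_quartet=2 acc=0x667 bytes_emitted=0
After char 2 ('d'=29): chars_in_quartet=3 acc=0x199DD bytes_emitted=0
After char 3 ('U'=20): chars_in_quartet=4 acc=0x667754 -> emit 66 77 54, reset; bytes_emitted=3
After char 4 ('d'=29): chars_in_quartet=1 acc=0x1D bytes_emitted=3
After char 5 ('1'=53): chars_in_quartet=2 acc=0x775 bytes_emitted=3
After char 6 ('e'=30): chars_in_quartet=3 acc=0x1DD5E bytes_emitted=3
After char 7 ('b'=27): chars_in_quartet=4 acc=0x77579B -> emit 77 57 9B, reset; bytes_emitted=6
After char 8 ('3'=55): chars_in_quartet=1 acc=0x37 bytes_emitted=6
After char 9 ('q'=42): chars_in_quartet=2 acc=0xDEA bytes_emitted=6
After char 10 ('W'=22): chars_in_quartet=3 acc=0x37A96 bytes_emitted=6
After char 11 ('q'=42): chars_in_quartet=4 acc=0xDEA5AA -> emit DE A5 AA, reset; bytes_emitted=9
After char 12 ('r'=43): chars_in_quartet=1 acc=0x2B bytes_emitted=9
After char 13 ('A'=0): chars_in_quartet=2 acc=0xAC0 bytes_emitted=9
Padding '==': partial quartet acc=0xAC0 -> emit AC; bytes_emitted=10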